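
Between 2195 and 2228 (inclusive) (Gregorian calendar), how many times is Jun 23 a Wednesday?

4

Track Jun 23's weekday year by year (advancing +1, or +2 across a Feb 29):
  2195: Tue  2196: Thu (+2)  2197: Fri (+1)  2198: Sat (+1)  2199: Sun (+1)
  2200: Mon (+1)  2201: Tue (+1)  2202: Wed (+1) ✓  2203: Thu (+1)  2204: Sat (+2)
  2205: Sun (+1)  2206: Mon (+1)  2207: Tue (+1)  2208: Thu (+2)  … (6 more years) …
  2215: Fri (+1)  2216: Sun (+2)  2217: Mon (+1)  2218: Tue (+1)  2219: Wed (+1) ✓
  2220: Fri (+2)  2221: Sat (+1)  2222: Sun (+1)  2223: Mon (+1)  2224: Wed (+2) ✓
  2225: Thu (+1)  2226: Fri (+1)  2227: Sat (+1)  2228: Mon (+2)
Wednesday years: 2202, 2213, 2219, 2224 — 4 in total.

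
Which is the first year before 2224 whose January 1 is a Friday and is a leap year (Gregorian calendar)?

2208

Jan 1 advances by 2 weekdays after a leap year and by 1 after a common year.
2224: Jan 1 is Thursday (leap).
2223: Wednesday
2222: Tuesday
2221: Monday
2220: Saturday (leap)
2219: Friday
2218: Thursday
2217: Wednesday
2216: Monday (leap)
2215: Sunday
2214: Saturday
2213: Friday
2212: Wednesday (leap)
2211: Tuesday
2210: Monday
2209: Sunday
2208: Friday (leap)
2208 begins on a Friday and is a leap year.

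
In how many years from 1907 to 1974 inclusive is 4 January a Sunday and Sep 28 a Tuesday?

Check each year's weekday for 4 January and Sep 28:
  1907: Fri/Sat  1908: Sat/Mon  1909: Mon/Tue  1910: Tue/Wed  1911: Wed/Thu  1912: Thu/Sat  1913: Sat/Sun  1914: Sun/Mon  1915: Mon/Tue  1916: Tue/Thu  1917: Thu/Fri  1918: Fri/Sat  1919: Sat/Sun  1920: Sun/Tue ✓  …(40 more)…  1961: Wed/Thu  1962: Thu/Fri  1963: Fri/Sat  1964: Sat/Mon  1965: Mon/Tue  1966: Tue/Wed  1967: Wed/Thu  1968: Thu/Sat  1969: Sat/Sun  1970: Sun/Mon  1971: Mon/Tue  1972: Tue/Thu  1973: Thu/Fri  1974: Fri/Sat
Both conditions hold in: 1920, 1948 — 2.

2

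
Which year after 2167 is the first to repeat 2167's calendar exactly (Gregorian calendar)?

Two years share a calendar iff Jan 1 falls on the same weekday and both are leap or both are common. 2167: Jan 1 is Thursday, common year.
2168: Jan 1 Friday, leap
2169: Jan 1 Sunday, common
2170: Jan 1 Monday, common
2171: Jan 1 Tuesday, common
2172: Jan 1 Wednesday, leap
2173: Jan 1 Friday, common
2174: Jan 1 Saturday, common
2175: Jan 1 Sunday, common
2176: Jan 1 Monday, leap
2177: Jan 1 Wednesday, common
2178: Jan 1 Thursday, common
2178 matches on both conditions.

2178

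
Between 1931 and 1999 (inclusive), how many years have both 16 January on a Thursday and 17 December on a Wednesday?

7

Check each year's weekday for 16 January and 17 December:
  1931: Fri/Thu  1932: Sat/Sat  1933: Mon/Sun  1934: Tue/Mon  1935: Wed/Tue  1936: Thu/Thu  1937: Sat/Fri  1938: Sun/Sat  1939: Mon/Sun  1940: Tue/Tue  1941: Thu/Wed ✓  1942: Fri/Thu  1943: Sat/Fri  1944: Sun/Sun  …(41 more)…  1986: Thu/Wed ✓  1987: Fri/Thu  1988: Sat/Sat  1989: Mon/Sun  1990: Tue/Mon  1991: Wed/Tue  1992: Thu/Thu  1993: Sat/Fri  1994: Sun/Sat  1995: Mon/Sun  1996: Tue/Tue  1997: Thu/Wed ✓  1998: Fri/Thu  1999: Sat/Fri
Both conditions hold in: 1941, 1947, 1958, 1969, 1975, 1986, 1997 — 7.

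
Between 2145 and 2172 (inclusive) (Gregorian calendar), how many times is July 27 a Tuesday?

Track July 27's weekday year by year (advancing +1, or +2 across a Feb 29):
  2145: Tue ✓  2146: Wed (+1)  2147: Thu (+1)  2148: Sat (+2)  2149: Sun (+1)
  2150: Mon (+1)  2151: Tue (+1) ✓  2152: Thu (+2)  2153: Fri (+1)  2154: Sat (+1)
  2155: Sun (+1)  2156: Tue (+2) ✓  2157: Wed (+1)  2158: Thu (+1)  2159: Fri (+1)
  2160: Sun (+2)  2161: Mon (+1)  2162: Tue (+1) ✓  2163: Wed (+1)  2164: Fri (+2)
  2165: Sat (+1)  2166: Sun (+1)  2167: Mon (+1)  2168: Wed (+2)  2169: Thu (+1)
  2170: Fri (+1)  2171: Sat (+1)  2172: Mon (+2)
Tuesday years: 2145, 2151, 2156, 2162 — 4 in total.

4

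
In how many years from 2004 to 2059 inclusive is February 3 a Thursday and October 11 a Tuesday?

Check each year's weekday for February 3 and October 11:
  2004: Tue/Mon  2005: Thu/Tue ✓  2006: Fri/Wed  2007: Sat/Thu  2008: Sun/Sat  2009: Tue/Sun  2010: Wed/Mon  2011: Thu/Tue ✓  2012: Fri/Thu  2013: Sun/Fri  2014: Mon/Sat  2015: Tue/Sun  2016: Wed/Tue  2017: Fri/Wed  …(28 more)…  2046: Sat/Thu  2047: Sun/Fri  2048: Mon/Sun  2049: Wed/Mon  2050: Thu/Tue ✓  2051: Fri/Wed  2052: Sat/Fri  2053: Mon/Sat  2054: Tue/Sun  2055: Wed/Mon  2056: Thu/Wed  2057: Sat/Thu  2058: Sun/Fri  2059: Mon/Sat
Both conditions hold in: 2005, 2011, 2022, 2033, 2039, 2050 — 6.

6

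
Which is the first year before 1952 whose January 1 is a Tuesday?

Jan 1 advances by 2 weekdays after a leap year and by 1 after a common year.
1952: Jan 1 is Tuesday (leap).
1951: Monday
1950: Sunday
1949: Saturday
1948: Thursday (leap)
1947: Wednesday
1946: Tuesday
1946 begins on a Tuesday

1946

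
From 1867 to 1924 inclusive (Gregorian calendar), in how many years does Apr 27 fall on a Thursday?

9

Track Apr 27's weekday year by year (advancing +1, or +2 across a Feb 29):
  1867: Sat  1868: Mon (+2)  1869: Tue (+1)  1870: Wed (+1)  1871: Thu (+1) ✓
  1872: Sat (+2)  1873: Sun (+1)  1874: Mon (+1)  1875: Tue (+1)  1876: Thu (+2) ✓
  1877: Fri (+1)  1878: Sat (+1)  1879: Sun (+1)  1880: Tue (+2)  … (30 more years) …
  1911: Thu (+1) ✓  1912: Sat (+2)  1913: Sun (+1)  1914: Mon (+1)  1915: Tue (+1)
  1916: Thu (+2) ✓  1917: Fri (+1)  1918: Sat (+1)  1919: Sun (+1)  1920: Tue (+2)
  1921: Wed (+1)  1922: Thu (+1) ✓  1923: Fri (+1)  1924: Sun (+2)
Thursday years: 1871, 1876, 1882, 1893, 1899, 1905, 1911, 1916, 1922 — 9 in total.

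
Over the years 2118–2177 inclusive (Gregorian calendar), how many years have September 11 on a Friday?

Track September 11's weekday year by year (advancing +1, or +2 across a Feb 29):
  2118: Sun  2119: Mon (+1)  2120: Wed (+2)  2121: Thu (+1)  2122: Fri (+1) ✓
  2123: Sat (+1)  2124: Mon (+2)  2125: Tue (+1)  2126: Wed (+1)  2127: Thu (+1)
  2128: Sat (+2)  2129: Sun (+1)  2130: Mon (+1)  2131: Tue (+1)  … (32 more years) …
  2164: Tue (+2)  2165: Wed (+1)  2166: Thu (+1)  2167: Fri (+1) ✓  2168: Sun (+2)
  2169: Mon (+1)  2170: Tue (+1)  2171: Wed (+1)  2172: Fri (+2) ✓  2173: Sat (+1)
  2174: Sun (+1)  2175: Mon (+1)  2176: Wed (+2)  2177: Thu (+1)
Friday years: 2122, 2133, 2139, 2144, 2150, 2161, 2167, 2172 — 8 in total.

8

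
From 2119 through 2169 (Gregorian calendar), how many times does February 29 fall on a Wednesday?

2

Leap years in 2119–2169: 13 of them.
Feb 29 weekday advances by 5 (mod 7) from one leap year to the next four years later (or differs when a century non-leap intervenes).
Leap-day weekdays: 2120:Thu 2124:Tue 2128:Sun 2132:Fri 2136:Wed✓ 2140:Mon 2144:Sat 2148:Thu 2152:Tue 2156:Sun 2160:Fri 2164:Wed✓ 2168:Mon
Wednesday: 2136, 2164 → 2.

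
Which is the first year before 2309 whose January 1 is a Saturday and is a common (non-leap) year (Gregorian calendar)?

Jan 1 advances by 2 weekdays after a leap year and by 1 after a common year.
2309: Jan 1 is Friday.
2308: Wednesday (leap)
2307: Tuesday
2306: Monday
2305: Sunday
2304: Friday (leap)
2303: Thursday
2302: Wednesday
2301: Tuesday
2300: Monday
2299: Sunday
2298: Saturday
2298 begins on a Saturday and is a common year.

2298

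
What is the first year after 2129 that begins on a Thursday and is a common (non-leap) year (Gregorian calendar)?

Jan 1 advances by 2 weekdays after a leap year and by 1 after a common year.
2129: Jan 1 is Saturday.
2130: Sunday
2131: Monday
2132: Tuesday (leap)
2133: Thursday
2133 begins on a Thursday and is a common year.

2133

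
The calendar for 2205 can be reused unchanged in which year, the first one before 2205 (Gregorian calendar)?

Two years share a calendar iff Jan 1 falls on the same weekday and both are leap or both are common. 2205: Jan 1 is Tuesday, common year.
2204: Jan 1 Sunday, leap
2203: Jan 1 Saturday, common
2202: Jan 1 Friday, common
2201: Jan 1 Thursday, common
2200: Jan 1 Wednesday, common
2199: Jan 1 Tuesday, common
2199 matches on both conditions.

2199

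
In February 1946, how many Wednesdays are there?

4

February 1946 has 28 days and begins on Friday.
The first Wednesday is February 6.
Wednesdays fall on 6, 13, 20, 27 — that's 4.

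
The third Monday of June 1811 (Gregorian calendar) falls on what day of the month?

June 1, 1811 is a Saturday, so the first Monday is the 3rd.
The third Monday is 3 + 14 = 17.

17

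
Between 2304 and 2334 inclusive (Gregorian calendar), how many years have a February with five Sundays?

February has 28 days (29 in leap years); it has five Sundays when Sunday falls among the first (month-length − 28) days — i.e. when February 1 is Sunday in a leap year (never in a common year).
February 1 by year: 2304:Mon 2305:Wed 2306:Thu 2307:Fri 2308:Sat 2309:Mon 2310:Tue 2311:Wed 2312:Thu 2313:Sat 2314:Sun 2315:Mon 2316:Tue 2317:Thu 2318:Fri 2319:Sat 2320:Sun✓ 2321:Tue 2322:Wed 2323:Thu 2324:Fri 2325:Sun 2326:Mon 2327:Tue 2328:Wed 2329:Fri 2330:Sat 2331:Sun 2332:Mon 2333:Wed 2334:Thu
Years with five Sundays: 2320 → 1.

1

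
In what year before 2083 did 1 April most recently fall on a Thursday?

2077

From one year to the next, a fixed date's weekday advances by 1, or by 2 when a Feb 29 lies between the two dates.
2083: April 1 is Thursday.
2082: Wednesday (−1)
2081: Tuesday (−1)
2080: Monday (−1)
2079: Saturday (−2)
2078: Friday (−1)
2077: Thursday (−1)
1 April falls on a Thursday in 2077.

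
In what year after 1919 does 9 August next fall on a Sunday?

From one year to the next, a fixed date's weekday advances by 1, or by 2 when a Feb 29 lies between the two dates.
1919: August 9 is Saturday.
1920: Monday (+2)
1921: Tuesday (+1)
1922: Wednesday (+1)
1923: Thursday (+1)
1924: Saturday (+2)
1925: Sunday (+1)
9 August falls on a Sunday in 1925.

1925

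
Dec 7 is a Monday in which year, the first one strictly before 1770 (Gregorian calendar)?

1767

From one year to the next, a fixed date's weekday advances by 1, or by 2 when a Feb 29 lies between the two dates.
1770: December 7 is Friday.
1769: Thursday (−1)
1768: Wednesday (−1)
1767: Monday (−2)
Dec 7 falls on a Monday in 1767.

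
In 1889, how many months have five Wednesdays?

A month of length L has five Wednesdays iff its first Wednesday is on day ≤ L−28 (so day 1–3 in a 31-day month, 1–2 in a 30-day month, day 1 in a leap February).
Checking each month of 1889: Jan starts Tue (31d) ✓; Feb starts Fri (28d); Mar starts Fri (31d); Apr starts Mon (30d); May starts Wed (31d) ✓; Jun starts Sat (30d); Jul starts Mon (31d) ✓; Aug starts Thu (31d); Sep starts Sun (30d); Oct starts Tue (31d) ✓; Nov starts Fri (30d); Dec starts Sun (31d).
Five-Wednesday months: January, May, July, October → 4.

4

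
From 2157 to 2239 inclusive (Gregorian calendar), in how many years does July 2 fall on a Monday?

Track July 2's weekday year by year (advancing +1, or +2 across a Feb 29):
  2157: Sat  2158: Sun (+1)  2159: Mon (+1) ✓  2160: Wed (+2)  2161: Thu (+1)
  2162: Fri (+1)  2163: Sat (+1)  2164: Mon (+2) ✓  2165: Tue (+1)  2166: Wed (+1)
  2167: Thu (+1)  2168: Sat (+2)  2169: Sun (+1)  2170: Mon (+1) ✓  … (55 more years) …
  2226: Sun (+1)  2227: Mon (+1) ✓  2228: Wed (+2)  2229: Thu (+1)  2230: Fri (+1)
  2231: Sat (+1)  2232: Mon (+2) ✓  2233: Tue (+1)  2234: Wed (+1)  2235: Thu (+1)
  2236: Sat (+2)  2237: Sun (+1)  2238: Mon (+1) ✓  2239: Tue (+1)
Monday years: 2159, 2164, 2170, 2181, 2187, 2192, 2198, 2204, 2210, 2221, 2227, 2232, 2238 — 13 in total.

13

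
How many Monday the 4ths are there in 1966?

Check the 4th of each month of 1966: Jan 4: Tue, Feb 4: Fri, Mar 4: Fri, Apr 4: Mon, May 4: Wed, Jun 4: Sat, Jul 4: Mon, Aug 4: Thu, Sep 4: Sun, Oct 4: Tue, Nov 4: Fri, Dec 4: Sun.
Monday occurs in April, July — 2 months.

2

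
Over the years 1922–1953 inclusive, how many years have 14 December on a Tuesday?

4

Track 14 December's weekday year by year (advancing +1, or +2 across a Feb 29):
  1922: Thu  1923: Fri (+1)  1924: Sun (+2)  1925: Mon (+1)  1926: Tue (+1) ✓
  1927: Wed (+1)  1928: Fri (+2)  1929: Sat (+1)  1930: Sun (+1)  1931: Mon (+1)
  1932: Wed (+2)  1933: Thu (+1)  1934: Fri (+1)  1935: Sat (+1)  … (4 more years) …
  1940: Sat (+2)  1941: Sun (+1)  1942: Mon (+1)  1943: Tue (+1) ✓  1944: Thu (+2)
  1945: Fri (+1)  1946: Sat (+1)  1947: Sun (+1)  1948: Tue (+2) ✓  1949: Wed (+1)
  1950: Thu (+1)  1951: Fri (+1)  1952: Sun (+2)  1953: Mon (+1)
Tuesday years: 1926, 1937, 1943, 1948 — 4 in total.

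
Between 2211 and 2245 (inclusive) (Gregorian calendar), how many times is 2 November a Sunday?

5

Track 2 November's weekday year by year (advancing +1, or +2 across a Feb 29):
  2211: Sat  2212: Mon (+2)  2213: Tue (+1)  2214: Wed (+1)  2215: Thu (+1)
  2216: Sat (+2)  2217: Sun (+1) ✓  2218: Mon (+1)  2219: Tue (+1)  2220: Thu (+2)
  2221: Fri (+1)  2222: Sat (+1)  2223: Sun (+1) ✓  2224: Tue (+2)  … (7 more years) …
  2232: Fri (+2)  2233: Sat (+1)  2234: Sun (+1) ✓  2235: Mon (+1)  2236: Wed (+2)
  2237: Thu (+1)  2238: Fri (+1)  2239: Sat (+1)  2240: Mon (+2)  2241: Tue (+1)
  2242: Wed (+1)  2243: Thu (+1)  2244: Sat (+2)  2245: Sun (+1) ✓
Sunday years: 2217, 2223, 2228, 2234, 2245 — 5 in total.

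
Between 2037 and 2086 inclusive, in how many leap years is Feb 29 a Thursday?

2

Leap years in 2037–2086: 12 of them.
Feb 29 weekday advances by 5 (mod 7) from one leap year to the next four years later (or differs when a century non-leap intervenes).
Leap-day weekdays: 2040:Wed 2044:Mon 2048:Sat 2052:Thu✓ 2056:Tue 2060:Sun 2064:Fri 2068:Wed 2072:Mon 2076:Sat 2080:Thu✓ 2084:Tue
Thursday: 2052, 2080 → 2.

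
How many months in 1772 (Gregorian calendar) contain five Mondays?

4

A month of length L has five Mondays iff its first Monday is on day ≤ L−28 (so day 1–3 in a 31-day month, 1–2 in a 30-day month, day 1 in a leap February).
Checking each month of 1772: Jan starts Wed (31d); Feb starts Sat (29d); Mar starts Sun (31d) ✓; Apr starts Wed (30d); May starts Fri (31d); Jun starts Mon (30d) ✓; Jul starts Wed (31d); Aug starts Sat (31d) ✓; Sep starts Tue (30d); Oct starts Thu (31d); Nov starts Sun (30d) ✓; Dec starts Tue (31d).
Five-Monday months: March, June, August, November → 4.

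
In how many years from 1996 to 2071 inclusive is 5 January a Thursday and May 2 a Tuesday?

7

Check each year's weekday for 5 January and May 2:
  1996: Fri/Thu  1997: Sun/Fri  1998: Mon/Sat  1999: Tue/Sun  2000: Wed/Tue  2001: Fri/Wed  2002: Sat/Thu  2003: Sun/Fri  2004: Mon/Sun  2005: Wed/Mon  2006: Thu/Tue ✓  2007: Fri/Wed  2008: Sat/Fri  2009: Mon/Sat  …(48 more)…  2058: Sat/Thu  2059: Sun/Fri  2060: Mon/Sun  2061: Wed/Mon  2062: Thu/Tue ✓  2063: Fri/Wed  2064: Sat/Fri  2065: Mon/Sat  2066: Tue/Sun  2067: Wed/Mon  2068: Thu/Wed  2069: Sat/Thu  2070: Sun/Fri  2071: Mon/Sat
Both conditions hold in: 2006, 2017, 2023, 2034, 2045, 2051, 2062 — 7.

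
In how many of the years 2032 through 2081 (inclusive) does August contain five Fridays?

21

August has 31 days; it has five Fridays when Friday falls among the first (month-length − 28) days — i.e. when August 1 is one of Friday/Thursday/Wednesday.
August 1 by year: 2032:Sun 2033:Mon 2034:Tue 2035:Wed✓ 2036:Fri✓ 2037:Sat 2038:Sun 2039:Mon 2040:Wed✓ 2041:Thu✓ 2042:Fri✓ 2043:Sat 2044:Mon 2045:Tue 2046:Wed✓ …(20 more)… 2067:Mon 2068:Wed✓ 2069:Thu✓ 2070:Fri✓ 2071:Sat 2072:Mon 2073:Tue 2074:Wed✓ 2075:Thu✓ 2076:Sat 2077:Sun 2078:Mon 2079:Tue 2080:Thu✓ 2081:Fri✓
Years with five Fridays: 2035, 2036, 2040, 2041, 2042, 2046, 2047, 2052, 2053, 2057, 2058, 2059, 2063, 2064, 2068, 2069, 2070, 2074, 2075, 2080, 2081 → 21.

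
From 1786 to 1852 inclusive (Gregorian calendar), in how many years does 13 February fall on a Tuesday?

Track 13 February's weekday year by year (advancing +1, or +2 across a Feb 29):
  1786: Mon  1787: Tue (+1) ✓  1788: Wed (+1)  1789: Fri (+2)  1790: Sat (+1)
  1791: Sun (+1)  1792: Mon (+1)  1793: Wed (+2)  1794: Thu (+1)  1795: Fri (+1)
  1796: Sat (+1)  1797: Mon (+2)  1798: Tue (+1) ✓  1799: Wed (+1)  … (39 more years) …
  1839: Wed (+1)  1840: Thu (+1)  1841: Sat (+2)  1842: Sun (+1)  1843: Mon (+1)
  1844: Tue (+1) ✓  1845: Thu (+2)  1846: Fri (+1)  1847: Sat (+1)  1848: Sun (+1)
  1849: Tue (+2) ✓  1850: Wed (+1)  1851: Thu (+1)  1852: Fri (+1)
Tuesday years: 1787, 1798, 1810, 1816, 1821, 1827, 1838, 1844, 1849 — 9 in total.

9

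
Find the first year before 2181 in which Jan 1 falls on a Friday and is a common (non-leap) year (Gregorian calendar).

Jan 1 advances by 2 weekdays after a leap year and by 1 after a common year.
2181: Jan 1 is Monday.
2180: Saturday (leap)
2179: Friday
2179 begins on a Friday and is a common year.

2179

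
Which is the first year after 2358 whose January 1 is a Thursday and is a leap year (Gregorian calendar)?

2376

Jan 1 advances by 2 weekdays after a leap year and by 1 after a common year.
2358: Jan 1 is Wednesday.
2359: Thursday
2360: Friday (leap)
2361: Sunday
2362: Monday
2363: Tuesday
2364: Wednesday (leap)
2365: Friday
2366: Saturday
2367: Sunday
2368: Monday (leap)
2369: Wednesday
2370: Thursday
2371: Friday
2372: Saturday (leap)
2373: Monday
2374: Tuesday
2375: Wednesday
2376: Thursday (leap)
2376 begins on a Thursday and is a leap year.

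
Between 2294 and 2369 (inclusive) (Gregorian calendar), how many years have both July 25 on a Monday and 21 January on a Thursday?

3

Check each year's weekday for July 25 and 21 January:
  2294: Wed/Sun  2295: Thu/Mon  2296: Sat/Tue  2297: Sun/Thu  2298: Mon/Fri  2299: Tue/Sat  2300: Wed/Sun  2301: Thu/Mon  2302: Fri/Tue  2303: Sat/Wed  2304: Mon/Thu ✓  2305: Tue/Sat  2306: Wed/Sun  2307: Thu/Mon  …(48 more)…  2356: Wed/Sat  2357: Thu/Mon  2358: Fri/Tue  2359: Sat/Wed  2360: Mon/Thu ✓  2361: Tue/Sat  2362: Wed/Sun  2363: Thu/Mon  2364: Sat/Tue  2365: Sun/Thu  2366: Mon/Fri  2367: Tue/Sat  2368: Thu/Sun  2369: Fri/Tue
Both conditions hold in: 2304, 2332, 2360 — 3.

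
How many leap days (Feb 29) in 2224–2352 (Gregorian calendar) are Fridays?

Leap years in 2224–2352: 32 of them.
Feb 29 weekday advances by 5 (mod 7) from one leap year to the next four years later (or differs when a century non-leap intervenes).
Leap-day weekdays: 2224:Sun 2228:Fri✓ 2232:Wed 2236:Mon 2240:Sat 2244:Thu 2248:Tue 2252:Sun 2256:Fri✓ 2260:Wed 2264:Mon 2268:Sat 2272:Thu …(6 more)… 2304:Mon 2308:Sat 2312:Thu 2316:Tue 2320:Sun 2324:Fri✓ 2328:Wed 2332:Mon 2336:Sat 2340:Thu 2344:Tue 2348:Sun 2352:Fri✓
Friday: 2228, 2256, 2284, 2324, 2352 → 5.

5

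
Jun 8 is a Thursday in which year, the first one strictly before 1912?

From one year to the next, a fixed date's weekday advances by 1, or by 2 when a Feb 29 lies between the two dates.
1912: June 8 is Saturday.
1911: Thursday (−2)
Jun 8 falls on a Thursday in 1911.

1911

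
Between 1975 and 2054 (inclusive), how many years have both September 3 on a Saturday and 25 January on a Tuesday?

Check each year's weekday for September 3 and 25 January:
  1975: Wed/Sat  1976: Fri/Sun  1977: Sat/Tue ✓  1978: Sun/Wed  1979: Mon/Thu  1980: Wed/Fri  1981: Thu/Sun  1982: Fri/Mon  1983: Sat/Tue ✓  1984: Mon/Wed  1985: Tue/Fri  1986: Wed/Sat  1987: Thu/Sun  1988: Sat/Mon  …(52 more)…  2041: Tue/Fri  2042: Wed/Sat  2043: Thu/Sun  2044: Sat/Mon  2045: Sun/Wed  2046: Mon/Thu  2047: Tue/Fri  2048: Thu/Sat  2049: Fri/Mon  2050: Sat/Tue ✓  2051: Sun/Wed  2052: Tue/Thu  2053: Wed/Sat  2054: Thu/Sun
Both conditions hold in: 1977, 1983, 1994, 2005, 2011, 2022, 2033, 2039, 2050 — 9.

9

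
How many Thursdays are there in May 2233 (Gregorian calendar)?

May 2233 has 31 days and begins on Wednesday.
The first Thursday is May 2.
Thursdays fall on 2, 9, 16, 23, 30 — that's 5.

5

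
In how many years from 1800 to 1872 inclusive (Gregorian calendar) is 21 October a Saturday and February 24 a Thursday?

2

Check each year's weekday for 21 October and February 24:
  1800: Tue/Mon  1801: Wed/Tue  1802: Thu/Wed  1803: Fri/Thu  1804: Sun/Fri  1805: Mon/Sun  1806: Tue/Mon  1807: Wed/Tue  1808: Fri/Wed  1809: Sat/Fri  1810: Sun/Sat  1811: Mon/Sun  1812: Wed/Mon  1813: Thu/Wed  …(45 more)…  1859: Fri/Thu  1860: Sun/Fri  1861: Mon/Sun  1862: Tue/Mon  1863: Wed/Tue  1864: Fri/Wed  1865: Sat/Fri  1866: Sun/Sat  1867: Mon/Sun  1868: Wed/Mon  1869: Thu/Wed  1870: Fri/Thu  1871: Sat/Fri  1872: Mon/Sat
Both conditions hold in: 1820, 1848 — 2.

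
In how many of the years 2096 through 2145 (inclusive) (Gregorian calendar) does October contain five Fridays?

22

October has 31 days; it has five Fridays when Friday falls among the first (month-length − 28) days — i.e. when October 1 is one of Friday/Thursday/Wednesday.
October 1 by year: 2096:Mon 2097:Tue 2098:Wed✓ 2099:Thu✓ 2100:Fri✓ 2101:Sat 2102:Sun 2103:Mon 2104:Wed✓ 2105:Thu✓ 2106:Fri✓ 2107:Sat 2108:Mon 2109:Tue 2110:Wed✓ …(20 more)… 2131:Mon 2132:Wed✓ 2133:Thu✓ 2134:Fri✓ 2135:Sat 2136:Mon 2137:Tue 2138:Wed✓ 2139:Thu✓ 2140:Sat 2141:Sun 2142:Mon 2143:Tue 2144:Thu✓ 2145:Fri✓
Years with five Fridays: 2098, 2099, 2100, 2104, 2105, 2106, 2110, 2111, 2116, 2117, 2121, 2122, 2123, 2127, 2128, 2132, 2133, 2134, 2138, 2139, 2144, 2145 → 22.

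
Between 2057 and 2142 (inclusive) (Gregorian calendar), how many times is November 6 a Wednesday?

11

Track November 6's weekday year by year (advancing +1, or +2 across a Feb 29):
  2057: Tue  2058: Wed (+1) ✓  2059: Thu (+1)  2060: Sat (+2)  2061: Sun (+1)
  2062: Mon (+1)  2063: Tue (+1)  2064: Thu (+2)  2065: Fri (+1)  2066: Sat (+1)
  2067: Sun (+1)  2068: Tue (+2)  2069: Wed (+1) ✓  2070: Thu (+1)  … (58 more years) …
  2129: Sun (+1)  2130: Mon (+1)  2131: Tue (+1)  2132: Thu (+2)  2133: Fri (+1)
  2134: Sat (+1)  2135: Sun (+1)  2136: Tue (+2)  2137: Wed (+1) ✓  2138: Thu (+1)
  2139: Fri (+1)  2140: Sun (+2)  2141: Mon (+1)  2142: Tue (+1)
Wednesday years: 2058, 2069, 2075, 2080, 2086, 2097, 2109, 2115, 2120, 2126, 2137 — 11 in total.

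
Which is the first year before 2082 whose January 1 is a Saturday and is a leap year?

2056

Jan 1 advances by 2 weekdays after a leap year and by 1 after a common year.
2082: Jan 1 is Thursday.
2081: Wednesday
2080: Monday (leap)
2079: Sunday
2078: Saturday
2077: Friday
2076: Wednesday (leap)
2075: Tuesday
2074: Monday
2073: Sunday
2072: Friday (leap)
2071: Thursday
2070: Wednesday
2069: Tuesday
2068: Sunday (leap)
2067: Saturday
2066: Friday
2065: Thursday
2064: Tuesday (leap)
2063: Monday
2062: Sunday
2061: Saturday
2060: Thursday (leap)
2059: Wednesday
2058: Tuesday
2057: Monday
2056: Saturday (leap)
2056 begins on a Saturday and is a leap year.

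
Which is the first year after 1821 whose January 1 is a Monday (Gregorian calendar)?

Jan 1 advances by 2 weekdays after a leap year and by 1 after a common year.
1821: Jan 1 is Monday.
1822: Tuesday
1823: Wednesday
1824: Thursday (leap)
1825: Saturday
1826: Sunday
1827: Monday
1827 begins on a Monday

1827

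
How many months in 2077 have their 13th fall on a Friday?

1

Check the 13th of each month of 2077: Jan 13: Wed, Feb 13: Sat, Mar 13: Sat, Apr 13: Tue, May 13: Thu, Jun 13: Sun, Jul 13: Tue, Aug 13: Fri, Sep 13: Mon, Oct 13: Wed, Nov 13: Sat, Dec 13: Mon.
Friday occurs in August — 1 month.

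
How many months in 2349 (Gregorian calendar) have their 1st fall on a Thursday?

2

Check the 1st of each month of 2349: Jan 1: Sat, Feb 1: Tue, Mar 1: Tue, Apr 1: Fri, May 1: Sun, Jun 1: Wed, Jul 1: Fri, Aug 1: Mon, Sep 1: Thu, Oct 1: Sat, Nov 1: Tue, Dec 1: Thu.
Thursday occurs in September, December — 2 months.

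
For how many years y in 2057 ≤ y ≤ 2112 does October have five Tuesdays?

October has 31 days; it has five Tuesdays when Tuesday falls among the first (month-length − 28) days — i.e. when October 1 is one of Tuesday/Monday/Sunday.
October 1 by year: 2057:Mon✓ 2058:Tue✓ 2059:Wed 2060:Fri 2061:Sat 2062:Sun✓ 2063:Mon✓ 2064:Wed 2065:Thu 2066:Fri 2067:Sat 2068:Mon✓ 2069:Tue✓ 2070:Wed 2071:Thu …(26 more)… 2098:Wed 2099:Thu 2100:Fri 2101:Sat 2102:Sun✓ 2103:Mon✓ 2104:Wed 2105:Thu 2106:Fri 2107:Sat 2108:Mon✓ 2109:Tue✓ 2110:Wed 2111:Thu 2112:Sat
Years with five Tuesdays: 2057, 2058, 2062, 2063, 2068, 2069, 2073, 2074, 2075, 2079, 2080, 2084, 2085, 2086, 2090, 2091, 2096, 2097, 2102, 2103, 2108, 2109 → 22.

22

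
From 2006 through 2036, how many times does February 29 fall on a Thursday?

Leap years in 2006–2036: 8 of them.
Feb 29 weekday advances by 5 (mod 7) from one leap year to the next four years later (or differs when a century non-leap intervenes).
Leap-day weekdays: 2008:Fri 2012:Wed 2016:Mon 2020:Sat 2024:Thu✓ 2028:Tue 2032:Sun 2036:Fri
Thursday: 2024 → 1.

1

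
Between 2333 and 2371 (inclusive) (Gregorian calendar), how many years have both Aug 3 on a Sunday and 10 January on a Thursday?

1

Check each year's weekday for Aug 3 and 10 January:
  2333: Thu/Tue  2334: Fri/Wed  2335: Sat/Thu  2336: Mon/Fri  2337: Tue/Sun  2338: Wed/Mon  2339: Thu/Tue  2340: Sat/Wed  2341: Sun/Fri  2342: Mon/Sat  2343: Tue/Sun  2344: Thu/Mon  2345: Fri/Wed  2346: Sat/Thu  …(11 more)…  2358: Sun/Fri  2359: Mon/Sat  2360: Wed/Sun  2361: Thu/Tue  2362: Fri/Wed  2363: Sat/Thu  2364: Mon/Fri  2365: Tue/Sun  2366: Wed/Mon  2367: Thu/Tue  2368: Sat/Wed  2369: Sun/Fri  2370: Mon/Sat  2371: Tue/Sun
Both conditions hold in: 2352 — 1.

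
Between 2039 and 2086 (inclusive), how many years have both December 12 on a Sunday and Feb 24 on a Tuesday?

1

Check each year's weekday for December 12 and Feb 24:
  2039: Mon/Thu  2040: Wed/Fri  2041: Thu/Sun  2042: Fri/Mon  2043: Sat/Tue  2044: Mon/Wed  2045: Tue/Fri  2046: Wed/Sat  2047: Thu/Sun  2048: Sat/Mon  2049: Sun/Wed  2050: Mon/Thu  2051: Tue/Fri  2052: Thu/Sat  …(20 more)…  2073: Tue/Fri  2074: Wed/Sat  2075: Thu/Sun  2076: Sat/Mon  2077: Sun/Wed  2078: Mon/Thu  2079: Tue/Fri  2080: Thu/Sat  2081: Fri/Mon  2082: Sat/Tue  2083: Sun/Wed  2084: Tue/Thu  2085: Wed/Sat  2086: Thu/Sun
Both conditions hold in: 2060 — 1.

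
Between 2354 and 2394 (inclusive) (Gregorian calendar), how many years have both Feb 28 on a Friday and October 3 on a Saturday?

2

Check each year's weekday for Feb 28 and October 3:
  2354: Sun/Sun  2355: Mon/Mon  2356: Tue/Wed  2357: Thu/Thu  2358: Fri/Fri  2359: Sat/Sat  2360: Sun/Mon  2361: Tue/Tue  2362: Wed/Wed  2363: Thu/Thu  2364: Fri/Sat ✓  2365: Sun/Sun  2366: Mon/Mon  2367: Tue/Tue  …(13 more)…  2381: Sat/Sat  2382: Sun/Sun  2383: Mon/Mon  2384: Tue/Wed  2385: Thu/Thu  2386: Fri/Fri  2387: Sat/Sat  2388: Sun/Mon  2389: Tue/Tue  2390: Wed/Wed  2391: Thu/Thu  2392: Fri/Sat ✓  2393: Sun/Sun  2394: Mon/Mon
Both conditions hold in: 2364, 2392 — 2.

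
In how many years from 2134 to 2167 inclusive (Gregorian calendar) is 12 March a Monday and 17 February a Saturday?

Check each year's weekday for 12 March and 17 February:
  2134: Fri/Wed  2135: Sat/Thu  2136: Mon/Fri  2137: Tue/Sun  2138: Wed/Mon  2139: Thu/Tue  2140: Sat/Wed  2141: Sun/Fri  2142: Mon/Sat ✓  2143: Tue/Sun  2144: Thu/Mon  2145: Fri/Wed  2146: Sat/Thu  2147: Sun/Fri  …(6 more)…  2154: Tue/Sun  2155: Wed/Mon  2156: Fri/Tue  2157: Sat/Thu  2158: Sun/Fri  2159: Mon/Sat ✓  2160: Wed/Sun  2161: Thu/Tue  2162: Fri/Wed  2163: Sat/Thu  2164: Mon/Fri  2165: Tue/Sun  2166: Wed/Mon  2167: Thu/Tue
Both conditions hold in: 2142, 2153, 2159 — 3.

3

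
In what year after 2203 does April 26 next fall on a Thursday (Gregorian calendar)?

From one year to the next, a fixed date's weekday advances by 1, or by 2 when a Feb 29 lies between the two dates.
2203: April 26 is Tuesday.
2204: Thursday (+2)
April 26 falls on a Thursday in 2204.

2204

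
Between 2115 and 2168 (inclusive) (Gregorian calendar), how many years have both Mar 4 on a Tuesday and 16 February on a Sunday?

Check each year's weekday for Mar 4 and 16 February:
  2115: Mon/Sat  2116: Wed/Sun  2117: Thu/Tue  2118: Fri/Wed  2119: Sat/Thu  2120: Mon/Fri  2121: Tue/Sun ✓  2122: Wed/Mon  2123: Thu/Tue  2124: Sat/Wed  2125: Sun/Fri  2126: Mon/Sat  2127: Tue/Sun ✓  2128: Thu/Mon  …(26 more)…  2155: Tue/Sun ✓  2156: Thu/Mon  2157: Fri/Wed  2158: Sat/Thu  2159: Sun/Fri  2160: Tue/Sat  2161: Wed/Mon  2162: Thu/Tue  2163: Fri/Wed  2164: Sun/Thu  2165: Mon/Sat  2166: Tue/Sun ✓  2167: Wed/Mon  2168: Fri/Tue
Both conditions hold in: 2121, 2127, 2138, 2149, 2155, 2166 — 6.

6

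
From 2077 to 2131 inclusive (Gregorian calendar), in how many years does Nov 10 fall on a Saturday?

Track Nov 10's weekday year by year (advancing +1, or +2 across a Feb 29):
  2077: Wed  2078: Thu (+1)  2079: Fri (+1)  2080: Sun (+2)  2081: Mon (+1)
  2082: Tue (+1)  2083: Wed (+1)  2084: Fri (+2)  2085: Sat (+1) ✓  2086: Sun (+1)
  2087: Mon (+1)  2088: Wed (+2)  2089: Thu (+1)  2090: Fri (+1)  … (27 more years) …
  2118: Thu (+1)  2119: Fri (+1)  2120: Sun (+2)  2121: Mon (+1)  2122: Tue (+1)
  2123: Wed (+1)  2124: Fri (+2)  2125: Sat (+1) ✓  2126: Sun (+1)  2127: Mon (+1)
  2128: Wed (+2)  2129: Thu (+1)  2130: Fri (+1)  2131: Sat (+1) ✓
Saturday years: 2085, 2091, 2096, 2103, 2108, 2114, 2125, 2131 — 8 in total.

8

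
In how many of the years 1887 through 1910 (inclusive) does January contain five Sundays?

January has 31 days; it has five Sundays when Sunday falls among the first (month-length − 28) days — i.e. when January 1 is one of Sunday/Saturday/Friday.
January 1 by year: 1887:Sat✓ 1888:Sun✓ 1889:Tue 1890:Wed 1891:Thu 1892:Fri✓ 1893:Sun✓ 1894:Mon 1895:Tue 1896:Wed 1897:Fri✓ 1898:Sat✓ 1899:Sun✓ 1900:Mon 1901:Tue 1902:Wed 1903:Thu 1904:Fri✓ 1905:Sun✓ 1906:Mon 1907:Tue 1908:Wed 1909:Fri✓ 1910:Sat✓
Years with five Sundays: 1887, 1888, 1892, 1893, 1897, 1898, 1899, 1904, 1905, 1909, 1910 → 11.

11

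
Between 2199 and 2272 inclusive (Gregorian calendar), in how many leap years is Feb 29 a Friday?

2

Leap years in 2199–2272: 18 of them.
Feb 29 weekday advances by 5 (mod 7) from one leap year to the next four years later (or differs when a century non-leap intervenes).
Leap-day weekdays: 2204:Wed 2208:Mon 2212:Sat 2216:Thu 2220:Tue 2224:Sun 2228:Fri✓ 2232:Wed 2236:Mon 2240:Sat 2244:Thu 2248:Tue 2252:Sun 2256:Fri✓ 2260:Wed 2264:Mon 2268:Sat 2272:Thu
Friday: 2228, 2256 → 2.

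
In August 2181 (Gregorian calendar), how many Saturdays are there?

4

August 2181 has 31 days and begins on Wednesday.
The first Saturday is August 4.
Saturdays fall on 4, 11, 18, 25 — that's 4.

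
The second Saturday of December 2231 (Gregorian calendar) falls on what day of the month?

December 1, 2231 is a Thursday, so the first Saturday is the 3rd.
The second Saturday is 3 + 7 = 10.

10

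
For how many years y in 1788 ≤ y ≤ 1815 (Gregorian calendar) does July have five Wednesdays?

July has 31 days; it has five Wednesdays when Wednesday falls among the first (month-length − 28) days — i.e. when July 1 is one of Wednesday/Tuesday/Monday.
July 1 by year: 1788:Tue✓ 1789:Wed✓ 1790:Thu 1791:Fri 1792:Sun 1793:Mon✓ 1794:Tue✓ 1795:Wed✓ 1796:Fri 1797:Sat 1798:Sun 1799:Mon✓ 1800:Tue✓ 1801:Wed✓ 1802:Thu 1803:Fri 1804:Sun 1805:Mon✓ 1806:Tue✓ 1807:Wed✓ 1808:Fri 1809:Sat 1810:Sun 1811:Mon✓ 1812:Wed✓ 1813:Thu 1814:Fri 1815:Sat
Years with five Wednesdays: 1788, 1789, 1793, 1794, 1795, 1799, 1800, 1801, 1805, 1806, 1807, 1811, 1812 → 13.

13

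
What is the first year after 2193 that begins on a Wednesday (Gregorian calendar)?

2194

Jan 1 advances by 2 weekdays after a leap year and by 1 after a common year.
2193: Jan 1 is Tuesday.
2194: Wednesday
2194 begins on a Wednesday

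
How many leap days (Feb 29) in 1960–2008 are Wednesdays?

Leap years in 1960–2008: 13 of them.
Feb 29 weekday advances by 5 (mod 7) from one leap year to the next four years later (or differs when a century non-leap intervenes).
Leap-day weekdays: 1960:Mon 1964:Sat 1968:Thu 1972:Tue 1976:Sun 1980:Fri 1984:Wed✓ 1988:Mon 1992:Sat 1996:Thu 2000:Tue 2004:Sun 2008:Fri
Wednesday: 1984 → 1.

1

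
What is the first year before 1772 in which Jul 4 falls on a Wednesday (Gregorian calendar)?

From one year to the next, a fixed date's weekday advances by 1, or by 2 when a Feb 29 lies between the two dates.
1772: July 4 is Saturday.
1771: Thursday (−2)
1770: Wednesday (−1)
Jul 4 falls on a Wednesday in 1770.

1770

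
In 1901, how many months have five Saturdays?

4

A month of length L has five Saturdays iff its first Saturday is on day ≤ L−28 (so day 1–3 in a 31-day month, 1–2 in a 30-day month, day 1 in a leap February).
Checking each month of 1901: Jan starts Tue (31d); Feb starts Fri (28d); Mar starts Fri (31d) ✓; Apr starts Mon (30d); May starts Wed (31d); Jun starts Sat (30d) ✓; Jul starts Mon (31d); Aug starts Thu (31d) ✓; Sep starts Sun (30d); Oct starts Tue (31d); Nov starts Fri (30d) ✓; Dec starts Sun (31d).
Five-Saturday months: March, June, August, November → 4.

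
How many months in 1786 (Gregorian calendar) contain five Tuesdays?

A month of length L has five Tuesdays iff its first Tuesday is on day ≤ L−28 (so day 1–3 in a 31-day month, 1–2 in a 30-day month, day 1 in a leap February).
Checking each month of 1786: Jan starts Sun (31d) ✓; Feb starts Wed (28d); Mar starts Wed (31d); Apr starts Sat (30d); May starts Mon (31d) ✓; Jun starts Thu (30d); Jul starts Sat (31d); Aug starts Tue (31d) ✓; Sep starts Fri (30d); Oct starts Sun (31d) ✓; Nov starts Wed (30d); Dec starts Fri (31d).
Five-Tuesday months: January, May, August, October → 4.

4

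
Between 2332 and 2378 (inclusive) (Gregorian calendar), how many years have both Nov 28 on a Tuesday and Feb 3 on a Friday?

Check each year's weekday for Nov 28 and Feb 3:
  2332: Mon/Wed  2333: Tue/Fri ✓  2334: Wed/Sat  2335: Thu/Sun  2336: Sat/Mon  2337: Sun/Wed  2338: Mon/Thu  2339: Tue/Fri ✓  2340: Thu/Sat  2341: Fri/Mon  2342: Sat/Tue  2343: Sun/Wed  2344: Tue/Thu  2345: Wed/Sat  …(19 more)…  2365: Sun/Wed  2366: Mon/Thu  2367: Tue/Fri ✓  2368: Thu/Sat  2369: Fri/Mon  2370: Sat/Tue  2371: Sun/Wed  2372: Tue/Thu  2373: Wed/Sat  2374: Thu/Sun  2375: Fri/Mon  2376: Sun/Tue  2377: Mon/Thu  2378: Tue/Fri ✓
Both conditions hold in: 2333, 2339, 2350, 2361, 2367, 2378 — 6.

6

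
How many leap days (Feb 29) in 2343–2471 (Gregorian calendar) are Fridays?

5

Leap years in 2343–2471: 32 of them.
Feb 29 weekday advances by 5 (mod 7) from one leap year to the next four years later (or differs when a century non-leap intervenes).
Leap-day weekdays: 2344:Tue 2348:Sun 2352:Fri✓ 2356:Wed 2360:Mon 2364:Sat 2368:Thu 2372:Tue 2376:Sun 2380:Fri✓ 2384:Wed 2388:Mon 2392:Sat …(6 more)… 2420:Sat 2424:Thu 2428:Tue 2432:Sun 2436:Fri✓ 2440:Wed 2444:Mon 2448:Sat 2452:Thu 2456:Tue 2460:Sun 2464:Fri✓ 2468:Wed
Friday: 2352, 2380, 2408, 2436, 2464 → 5.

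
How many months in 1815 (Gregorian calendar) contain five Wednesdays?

4

A month of length L has five Wednesdays iff its first Wednesday is on day ≤ L−28 (so day 1–3 in a 31-day month, 1–2 in a 30-day month, day 1 in a leap February).
Checking each month of 1815: Jan starts Sun (31d); Feb starts Wed (28d); Mar starts Wed (31d) ✓; Apr starts Sat (30d); May starts Mon (31d) ✓; Jun starts Thu (30d); Jul starts Sat (31d); Aug starts Tue (31d) ✓; Sep starts Fri (30d); Oct starts Sun (31d); Nov starts Wed (30d) ✓; Dec starts Fri (31d).
Five-Wednesday months: March, May, August, November → 4.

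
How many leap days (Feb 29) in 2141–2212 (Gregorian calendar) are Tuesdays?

Leap years in 2141–2212: 17 of them.
Feb 29 weekday advances by 5 (mod 7) from one leap year to the next four years later (or differs when a century non-leap intervenes).
Leap-day weekdays: 2144:Sat 2148:Thu 2152:Tue✓ 2156:Sun 2160:Fri 2164:Wed 2168:Mon 2172:Sat 2176:Thu 2180:Tue✓ 2184:Sun 2188:Fri 2192:Wed 2196:Mon 2204:Wed 2208:Mon 2212:Sat
Tuesday: 2152, 2180 → 2.

2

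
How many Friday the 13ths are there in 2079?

Check the 13th of each month of 2079: Jan 13: Fri, Feb 13: Mon, Mar 13: Mon, Apr 13: Thu, May 13: Sat, Jun 13: Tue, Jul 13: Thu, Aug 13: Sun, Sep 13: Wed, Oct 13: Fri, Nov 13: Mon, Dec 13: Wed.
Friday occurs in January, October — 2 months.

2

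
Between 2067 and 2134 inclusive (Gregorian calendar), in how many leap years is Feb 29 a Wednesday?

Leap years in 2067–2134: 16 of them.
Feb 29 weekday advances by 5 (mod 7) from one leap year to the next four years later (or differs when a century non-leap intervenes).
Leap-day weekdays: 2068:Wed✓ 2072:Mon 2076:Sat 2080:Thu 2084:Tue 2088:Sun 2092:Fri 2096:Wed✓ 2104:Fri 2108:Wed✓ 2112:Mon 2116:Sat 2120:Thu 2124:Tue 2128:Sun 2132:Fri
Wednesday: 2068, 2096, 2108 → 3.

3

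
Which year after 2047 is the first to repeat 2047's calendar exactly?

Two years share a calendar iff Jan 1 falls on the same weekday and both are leap or both are common. 2047: Jan 1 is Tuesday, common year.
2048: Jan 1 Wednesday, leap
2049: Jan 1 Friday, common
2050: Jan 1 Saturday, common
2051: Jan 1 Sunday, common
2052: Jan 1 Monday, leap
2053: Jan 1 Wednesday, common
2054: Jan 1 Thursday, common
2055: Jan 1 Friday, common
2056: Jan 1 Saturday, leap
2057: Jan 1 Monday, common
2058: Jan 1 Tuesday, common
2058 matches on both conditions.

2058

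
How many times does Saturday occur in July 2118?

July 2118 has 31 days and begins on Friday.
The first Saturday is July 2.
Saturdays fall on 2, 9, 16, 23, 30 — that's 5.

5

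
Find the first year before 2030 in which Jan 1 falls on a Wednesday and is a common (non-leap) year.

Jan 1 advances by 2 weekdays after a leap year and by 1 after a common year.
2030: Jan 1 is Tuesday.
2029: Monday
2028: Saturday (leap)
2027: Friday
2026: Thursday
2025: Wednesday
2025 begins on a Wednesday and is a common year.

2025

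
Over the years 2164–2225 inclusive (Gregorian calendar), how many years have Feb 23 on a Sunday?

10

Track Feb 23's weekday year by year (advancing +1, or +2 across a Feb 29):
  2164: Thu  2165: Sat (+2)  2166: Sun (+1) ✓  2167: Mon (+1)  2168: Tue (+1)
  2169: Thu (+2)  2170: Fri (+1)  2171: Sat (+1)  2172: Sun (+1) ✓  2173: Tue (+2)
  2174: Wed (+1)  2175: Thu (+1)  2176: Fri (+1)  2177: Sun (+2) ✓  … (34 more years) …
  2212: Sun (+1) ✓  2213: Tue (+2)  2214: Wed (+1)  2215: Thu (+1)  2216: Fri (+1)
  2217: Sun (+2) ✓  2218: Mon (+1)  2219: Tue (+1)  2220: Wed (+1)  2221: Fri (+2)
  2222: Sat (+1)  2223: Sun (+1) ✓  2224: Mon (+1)  2225: Wed (+2)
Sunday years: 2166, 2172, 2177, 2183, 2194, 2200, 2206, 2212, 2217, 2223 — 10 in total.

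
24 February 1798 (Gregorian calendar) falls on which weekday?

January 1, 1798 is a Monday.
February 24 is day 55 of the year, i.e. 54 days after Jan 1.
54 mod 7 = 5, so advance 5 weekdays from Monday: Saturday.

Saturday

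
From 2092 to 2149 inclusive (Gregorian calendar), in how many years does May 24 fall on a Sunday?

Track May 24's weekday year by year (advancing +1, or +2 across a Feb 29):
  2092: Sat  2093: Sun (+1) ✓  2094: Mon (+1)  2095: Tue (+1)  2096: Thu (+2)
  2097: Fri (+1)  2098: Sat (+1)  2099: Sun (+1) ✓  2100: Mon (+1)  2101: Tue (+1)
  2102: Wed (+1)  2103: Thu (+1)  2104: Sat (+2)  2105: Sun (+1) ✓  … (30 more years) …
  2136: Thu (+2)  2137: Fri (+1)  2138: Sat (+1)  2139: Sun (+1) ✓  2140: Tue (+2)
  2141: Wed (+1)  2142: Thu (+1)  2143: Fri (+1)  2144: Sun (+2) ✓  2145: Mon (+1)
  2146: Tue (+1)  2147: Wed (+1)  2148: Fri (+2)  2149: Sat (+1)
Sunday years: 2093, 2099, 2105, 2111, 2116, 2122, 2133, 2139, 2144 — 9 in total.

9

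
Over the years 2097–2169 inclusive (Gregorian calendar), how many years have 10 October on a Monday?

11

Track 10 October's weekday year by year (advancing +1, or +2 across a Feb 29):
  2097: Thu  2098: Fri (+1)  2099: Sat (+1)  2100: Sun (+1)  2101: Mon (+1) ✓
  2102: Tue (+1)  2103: Wed (+1)  2104: Fri (+2)  2105: Sat (+1)  2106: Sun (+1)
  2107: Mon (+1) ✓  2108: Wed (+2)  2109: Thu (+1)  2110: Fri (+1)  … (45 more years) …
  2156: Sun (+2)  2157: Mon (+1) ✓  2158: Tue (+1)  2159: Wed (+1)  2160: Fri (+2)
  2161: Sat (+1)  2162: Sun (+1)  2163: Mon (+1) ✓  2164: Wed (+2)  2165: Thu (+1)
  2166: Fri (+1)  2167: Sat (+1)  2168: Mon (+2) ✓  2169: Tue (+1)
Monday years: 2101, 2107, 2112, 2118, 2129, 2135, 2140, 2146, 2157, 2163, 2168 — 11 in total.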